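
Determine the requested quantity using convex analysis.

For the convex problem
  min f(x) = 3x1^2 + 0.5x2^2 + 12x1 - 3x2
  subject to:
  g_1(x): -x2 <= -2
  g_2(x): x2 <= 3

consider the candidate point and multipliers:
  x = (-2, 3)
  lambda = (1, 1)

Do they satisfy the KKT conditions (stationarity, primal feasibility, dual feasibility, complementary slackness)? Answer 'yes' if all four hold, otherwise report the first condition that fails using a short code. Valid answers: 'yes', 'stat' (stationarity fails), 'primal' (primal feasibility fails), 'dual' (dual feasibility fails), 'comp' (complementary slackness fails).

Gradient of f: grad f(x) = Q x + c = (0, 0)
Constraint values g_i(x) = a_i^T x - b_i:
  g_1((-2, 3)) = -1
  g_2((-2, 3)) = 0
Stationarity residual: grad f(x) + sum_i lambda_i a_i = (0, 0)
  -> stationarity OK
Primal feasibility (all g_i <= 0): OK
Dual feasibility (all lambda_i >= 0): OK
Complementary slackness (lambda_i * g_i(x) = 0 for all i): FAILS

Verdict: the first failing condition is complementary_slackness -> comp.

comp


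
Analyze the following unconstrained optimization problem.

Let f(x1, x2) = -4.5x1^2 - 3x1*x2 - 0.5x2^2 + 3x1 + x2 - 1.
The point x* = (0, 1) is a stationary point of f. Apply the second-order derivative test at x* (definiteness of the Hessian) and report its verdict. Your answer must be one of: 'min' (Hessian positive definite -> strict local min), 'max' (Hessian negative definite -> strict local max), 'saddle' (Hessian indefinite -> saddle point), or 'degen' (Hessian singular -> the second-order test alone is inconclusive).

Compute the Hessian H = grad^2 f:
  H = [[-9, -3], [-3, -1]]
Verify stationarity: grad f(x*) = H x* + g = (0, 0).
Eigenvalues of H: -10, 0.
H has a zero eigenvalue (singular; negative semidefinite but not definite), so H is neither positive definite, negative definite, nor indefinite. The second-order test alone is inconclusive -> degen.
(Indeed, f is constant along the null direction of H through x*, so x* is not a strict local extremum.)

degen


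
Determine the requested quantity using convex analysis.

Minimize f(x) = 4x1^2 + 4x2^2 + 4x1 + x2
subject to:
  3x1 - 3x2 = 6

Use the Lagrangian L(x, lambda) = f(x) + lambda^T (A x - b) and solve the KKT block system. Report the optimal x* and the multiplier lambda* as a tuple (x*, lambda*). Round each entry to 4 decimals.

Form the Lagrangian:
  L(x, lambda) = (1/2) x^T Q x + c^T x + lambda^T (A x - b)
Stationarity (grad_x L = 0): Q x + c + A^T lambda = 0.
Primal feasibility: A x = b.

This gives the KKT block system:
  [ Q   A^T ] [ x     ]   [-c ]
  [ A    0  ] [ lambda ] = [ b ]

Solving the linear system:
  x*      = (0.6875, -1.3125)
  lambda* = (-3.1667)
  f(x*)   = 10.2188

x* = (0.6875, -1.3125), lambda* = (-3.1667)


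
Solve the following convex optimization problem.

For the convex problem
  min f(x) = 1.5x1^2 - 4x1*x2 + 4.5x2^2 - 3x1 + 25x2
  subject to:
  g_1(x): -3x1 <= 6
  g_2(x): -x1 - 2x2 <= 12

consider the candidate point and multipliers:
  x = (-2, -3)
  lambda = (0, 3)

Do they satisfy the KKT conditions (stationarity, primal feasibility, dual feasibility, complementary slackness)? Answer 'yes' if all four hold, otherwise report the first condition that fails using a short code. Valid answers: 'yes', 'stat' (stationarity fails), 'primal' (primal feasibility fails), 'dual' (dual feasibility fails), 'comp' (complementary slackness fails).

Gradient of f: grad f(x) = Q x + c = (3, 6)
Constraint values g_i(x) = a_i^T x - b_i:
  g_1((-2, -3)) = 0
  g_2((-2, -3)) = -4
Stationarity residual: grad f(x) + sum_i lambda_i a_i = (0, 0)
  -> stationarity OK
Primal feasibility (all g_i <= 0): OK
Dual feasibility (all lambda_i >= 0): OK
Complementary slackness (lambda_i * g_i(x) = 0 for all i): FAILS

Verdict: the first failing condition is complementary_slackness -> comp.

comp


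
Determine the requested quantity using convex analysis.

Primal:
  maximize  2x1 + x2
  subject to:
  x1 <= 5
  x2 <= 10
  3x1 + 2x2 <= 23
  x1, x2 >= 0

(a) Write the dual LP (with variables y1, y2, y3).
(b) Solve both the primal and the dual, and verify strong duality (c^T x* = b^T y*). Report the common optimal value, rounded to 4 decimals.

The standard primal-dual pair for 'max c^T x s.t. A x <= b, x >= 0' is:
  Dual:  min b^T y  s.t.  A^T y >= c,  y >= 0.

So the dual LP is:
  minimize  5y1 + 10y2 + 23y3
  subject to:
    y1 + 3y3 >= 2
    y2 + 2y3 >= 1
    y1, y2, y3 >= 0

Solving the primal: x* = (5, 4).
  primal value c^T x* = 14.
Solving the dual: y* = (0.5, 0, 0.5).
  dual value b^T y* = 14.
Strong duality: c^T x* = b^T y*. Confirmed.

14


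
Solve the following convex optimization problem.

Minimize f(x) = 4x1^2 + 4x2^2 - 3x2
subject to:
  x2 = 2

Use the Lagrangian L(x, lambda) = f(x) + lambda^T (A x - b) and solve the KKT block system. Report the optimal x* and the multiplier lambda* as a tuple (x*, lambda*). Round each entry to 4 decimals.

Form the Lagrangian:
  L(x, lambda) = (1/2) x^T Q x + c^T x + lambda^T (A x - b)
Stationarity (grad_x L = 0): Q x + c + A^T lambda = 0.
Primal feasibility: A x = b.

This gives the KKT block system:
  [ Q   A^T ] [ x     ]   [-c ]
  [ A    0  ] [ lambda ] = [ b ]

Solving the linear system:
  x*      = (0, 2)
  lambda* = (-13)
  f(x*)   = 10

x* = (0, 2), lambda* = (-13)


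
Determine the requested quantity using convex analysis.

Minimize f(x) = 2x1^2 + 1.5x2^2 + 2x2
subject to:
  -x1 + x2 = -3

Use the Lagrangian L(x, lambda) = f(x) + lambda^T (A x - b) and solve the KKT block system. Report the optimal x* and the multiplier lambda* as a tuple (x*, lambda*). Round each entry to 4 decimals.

Form the Lagrangian:
  L(x, lambda) = (1/2) x^T Q x + c^T x + lambda^T (A x - b)
Stationarity (grad_x L = 0): Q x + c + A^T lambda = 0.
Primal feasibility: A x = b.

This gives the KKT block system:
  [ Q   A^T ] [ x     ]   [-c ]
  [ A    0  ] [ lambda ] = [ b ]

Solving the linear system:
  x*      = (1, -2)
  lambda* = (4)
  f(x*)   = 4

x* = (1, -2), lambda* = (4)


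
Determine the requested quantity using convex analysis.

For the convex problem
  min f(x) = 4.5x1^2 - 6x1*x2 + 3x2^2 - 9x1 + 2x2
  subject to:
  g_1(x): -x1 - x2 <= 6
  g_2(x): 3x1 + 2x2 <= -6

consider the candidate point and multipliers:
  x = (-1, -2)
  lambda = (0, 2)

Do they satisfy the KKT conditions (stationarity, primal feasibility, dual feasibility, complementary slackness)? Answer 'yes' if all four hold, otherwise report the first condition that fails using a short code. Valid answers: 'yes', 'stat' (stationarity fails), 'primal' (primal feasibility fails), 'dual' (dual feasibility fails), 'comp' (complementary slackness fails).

Gradient of f: grad f(x) = Q x + c = (-6, -4)
Constraint values g_i(x) = a_i^T x - b_i:
  g_1((-1, -2)) = -3
  g_2((-1, -2)) = -1
Stationarity residual: grad f(x) + sum_i lambda_i a_i = (0, 0)
  -> stationarity OK
Primal feasibility (all g_i <= 0): OK
Dual feasibility (all lambda_i >= 0): OK
Complementary slackness (lambda_i * g_i(x) = 0 for all i): FAILS

Verdict: the first failing condition is complementary_slackness -> comp.

comp


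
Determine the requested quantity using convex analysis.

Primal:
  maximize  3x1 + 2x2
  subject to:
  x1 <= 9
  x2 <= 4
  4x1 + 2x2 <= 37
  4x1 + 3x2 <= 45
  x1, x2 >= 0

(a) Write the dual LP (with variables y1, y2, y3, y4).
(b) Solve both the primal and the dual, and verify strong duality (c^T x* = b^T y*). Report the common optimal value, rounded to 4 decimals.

The standard primal-dual pair for 'max c^T x s.t. A x <= b, x >= 0' is:
  Dual:  min b^T y  s.t.  A^T y >= c,  y >= 0.

So the dual LP is:
  minimize  9y1 + 4y2 + 37y3 + 45y4
  subject to:
    y1 + 4y3 + 4y4 >= 3
    y2 + 2y3 + 3y4 >= 2
    y1, y2, y3, y4 >= 0

Solving the primal: x* = (7.25, 4).
  primal value c^T x* = 29.75.
Solving the dual: y* = (0, 0.5, 0.75, 0).
  dual value b^T y* = 29.75.
Strong duality: c^T x* = b^T y*. Confirmed.

29.75


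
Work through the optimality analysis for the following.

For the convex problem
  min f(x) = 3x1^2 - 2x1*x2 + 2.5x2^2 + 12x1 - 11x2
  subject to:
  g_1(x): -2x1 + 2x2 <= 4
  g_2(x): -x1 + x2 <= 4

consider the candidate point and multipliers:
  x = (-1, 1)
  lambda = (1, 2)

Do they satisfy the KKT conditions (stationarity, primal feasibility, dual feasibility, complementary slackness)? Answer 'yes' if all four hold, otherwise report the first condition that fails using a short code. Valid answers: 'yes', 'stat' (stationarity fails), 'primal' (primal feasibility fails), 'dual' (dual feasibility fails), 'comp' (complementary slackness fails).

Gradient of f: grad f(x) = Q x + c = (4, -4)
Constraint values g_i(x) = a_i^T x - b_i:
  g_1((-1, 1)) = 0
  g_2((-1, 1)) = -2
Stationarity residual: grad f(x) + sum_i lambda_i a_i = (0, 0)
  -> stationarity OK
Primal feasibility (all g_i <= 0): OK
Dual feasibility (all lambda_i >= 0): OK
Complementary slackness (lambda_i * g_i(x) = 0 for all i): FAILS

Verdict: the first failing condition is complementary_slackness -> comp.

comp


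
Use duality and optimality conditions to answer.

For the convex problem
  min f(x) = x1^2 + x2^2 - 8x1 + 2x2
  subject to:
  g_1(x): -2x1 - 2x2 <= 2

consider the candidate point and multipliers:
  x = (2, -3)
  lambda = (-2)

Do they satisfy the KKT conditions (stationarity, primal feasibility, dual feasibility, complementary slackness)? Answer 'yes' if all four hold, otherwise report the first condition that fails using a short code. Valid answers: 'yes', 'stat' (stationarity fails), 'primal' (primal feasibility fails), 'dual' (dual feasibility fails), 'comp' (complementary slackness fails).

Gradient of f: grad f(x) = Q x + c = (-4, -4)
Constraint values g_i(x) = a_i^T x - b_i:
  g_1((2, -3)) = 0
Stationarity residual: grad f(x) + sum_i lambda_i a_i = (0, 0)
  -> stationarity OK
Primal feasibility (all g_i <= 0): OK
Dual feasibility (all lambda_i >= 0): FAILS
Complementary slackness (lambda_i * g_i(x) = 0 for all i): OK

Verdict: the first failing condition is dual_feasibility -> dual.

dual


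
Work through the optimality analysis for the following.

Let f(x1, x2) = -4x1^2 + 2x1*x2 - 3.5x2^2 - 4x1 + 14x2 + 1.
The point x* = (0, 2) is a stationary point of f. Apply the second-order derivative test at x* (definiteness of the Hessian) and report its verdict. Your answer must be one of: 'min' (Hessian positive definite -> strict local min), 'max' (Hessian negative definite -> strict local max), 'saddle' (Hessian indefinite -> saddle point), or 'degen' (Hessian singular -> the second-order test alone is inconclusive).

Compute the Hessian H = grad^2 f:
  H = [[-8, 2], [2, -7]]
Verify stationarity: grad f(x*) = H x* + g = (0, 0).
Eigenvalues of H: -9.5616, -5.4384.
Both eigenvalues < 0, so H is negative definite -> x* is a strict local max.

max


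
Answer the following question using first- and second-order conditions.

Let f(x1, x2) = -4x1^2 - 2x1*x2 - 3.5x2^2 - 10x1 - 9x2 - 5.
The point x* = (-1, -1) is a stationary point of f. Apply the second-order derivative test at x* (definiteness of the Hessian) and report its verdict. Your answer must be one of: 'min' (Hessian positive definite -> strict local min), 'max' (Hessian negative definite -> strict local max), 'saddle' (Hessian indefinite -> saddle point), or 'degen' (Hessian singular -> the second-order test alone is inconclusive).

Compute the Hessian H = grad^2 f:
  H = [[-8, -2], [-2, -7]]
Verify stationarity: grad f(x*) = H x* + g = (0, 0).
Eigenvalues of H: -9.5616, -5.4384.
Both eigenvalues < 0, so H is negative definite -> x* is a strict local max.

max


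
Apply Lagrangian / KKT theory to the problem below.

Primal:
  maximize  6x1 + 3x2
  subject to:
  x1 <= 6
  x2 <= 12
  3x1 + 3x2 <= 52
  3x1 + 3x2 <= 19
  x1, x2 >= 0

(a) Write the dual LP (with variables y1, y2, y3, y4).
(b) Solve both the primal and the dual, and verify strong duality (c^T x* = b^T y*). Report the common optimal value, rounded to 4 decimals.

The standard primal-dual pair for 'max c^T x s.t. A x <= b, x >= 0' is:
  Dual:  min b^T y  s.t.  A^T y >= c,  y >= 0.

So the dual LP is:
  minimize  6y1 + 12y2 + 52y3 + 19y4
  subject to:
    y1 + 3y3 + 3y4 >= 6
    y2 + 3y3 + 3y4 >= 3
    y1, y2, y3, y4 >= 0

Solving the primal: x* = (6, 0.3333).
  primal value c^T x* = 37.
Solving the dual: y* = (3, 0, 0, 1).
  dual value b^T y* = 37.
Strong duality: c^T x* = b^T y*. Confirmed.

37


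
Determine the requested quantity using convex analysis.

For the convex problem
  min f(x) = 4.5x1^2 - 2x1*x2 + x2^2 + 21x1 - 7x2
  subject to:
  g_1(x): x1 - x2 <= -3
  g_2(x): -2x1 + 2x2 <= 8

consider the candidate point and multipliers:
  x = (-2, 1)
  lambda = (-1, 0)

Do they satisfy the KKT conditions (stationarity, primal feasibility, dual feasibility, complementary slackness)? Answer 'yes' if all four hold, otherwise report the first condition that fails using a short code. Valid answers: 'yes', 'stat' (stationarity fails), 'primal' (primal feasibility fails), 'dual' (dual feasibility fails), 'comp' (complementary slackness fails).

Gradient of f: grad f(x) = Q x + c = (1, -1)
Constraint values g_i(x) = a_i^T x - b_i:
  g_1((-2, 1)) = 0
  g_2((-2, 1)) = -2
Stationarity residual: grad f(x) + sum_i lambda_i a_i = (0, 0)
  -> stationarity OK
Primal feasibility (all g_i <= 0): OK
Dual feasibility (all lambda_i >= 0): FAILS
Complementary slackness (lambda_i * g_i(x) = 0 for all i): OK

Verdict: the first failing condition is dual_feasibility -> dual.

dual


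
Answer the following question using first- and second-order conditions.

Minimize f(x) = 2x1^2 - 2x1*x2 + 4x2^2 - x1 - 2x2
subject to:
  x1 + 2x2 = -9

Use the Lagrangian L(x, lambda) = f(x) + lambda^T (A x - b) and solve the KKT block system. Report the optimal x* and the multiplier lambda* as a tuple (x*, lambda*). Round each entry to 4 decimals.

Form the Lagrangian:
  L(x, lambda) = (1/2) x^T Q x + c^T x + lambda^T (A x - b)
Stationarity (grad_x L = 0): Q x + c + A^T lambda = 0.
Primal feasibility: A x = b.

This gives the KKT block system:
  [ Q   A^T ] [ x     ]   [-c ]
  [ A    0  ] [ lambda ] = [ b ]

Solving the linear system:
  x*      = (-3.375, -2.8125)
  lambda* = (8.875)
  f(x*)   = 44.4375

x* = (-3.375, -2.8125), lambda* = (8.875)


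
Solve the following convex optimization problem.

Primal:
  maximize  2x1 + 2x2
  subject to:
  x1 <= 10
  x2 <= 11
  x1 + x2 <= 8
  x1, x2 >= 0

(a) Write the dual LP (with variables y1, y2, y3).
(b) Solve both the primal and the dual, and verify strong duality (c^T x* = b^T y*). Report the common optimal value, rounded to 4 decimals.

The standard primal-dual pair for 'max c^T x s.t. A x <= b, x >= 0' is:
  Dual:  min b^T y  s.t.  A^T y >= c,  y >= 0.

So the dual LP is:
  minimize  10y1 + 11y2 + 8y3
  subject to:
    y1 + y3 >= 2
    y2 + y3 >= 2
    y1, y2, y3 >= 0

Solving the primal: x* = (8, 0).
  primal value c^T x* = 16.
Solving the dual: y* = (0, 0, 2).
  dual value b^T y* = 16.
Strong duality: c^T x* = b^T y*. Confirmed.

16


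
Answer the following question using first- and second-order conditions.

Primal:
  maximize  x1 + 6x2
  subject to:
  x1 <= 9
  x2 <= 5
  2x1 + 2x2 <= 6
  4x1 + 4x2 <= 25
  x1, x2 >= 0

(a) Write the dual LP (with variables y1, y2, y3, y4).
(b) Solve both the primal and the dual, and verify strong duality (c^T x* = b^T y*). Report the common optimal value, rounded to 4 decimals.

The standard primal-dual pair for 'max c^T x s.t. A x <= b, x >= 0' is:
  Dual:  min b^T y  s.t.  A^T y >= c,  y >= 0.

So the dual LP is:
  minimize  9y1 + 5y2 + 6y3 + 25y4
  subject to:
    y1 + 2y3 + 4y4 >= 1
    y2 + 2y3 + 4y4 >= 6
    y1, y2, y3, y4 >= 0

Solving the primal: x* = (0, 3).
  primal value c^T x* = 18.
Solving the dual: y* = (0, 0, 3, 0).
  dual value b^T y* = 18.
Strong duality: c^T x* = b^T y*. Confirmed.

18


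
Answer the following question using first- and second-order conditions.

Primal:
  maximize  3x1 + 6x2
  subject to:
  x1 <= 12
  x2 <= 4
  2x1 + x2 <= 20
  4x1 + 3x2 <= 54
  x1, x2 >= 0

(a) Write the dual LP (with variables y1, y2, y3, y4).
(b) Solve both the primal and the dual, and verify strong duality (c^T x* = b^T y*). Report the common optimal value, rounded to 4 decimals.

The standard primal-dual pair for 'max c^T x s.t. A x <= b, x >= 0' is:
  Dual:  min b^T y  s.t.  A^T y >= c,  y >= 0.

So the dual LP is:
  minimize  12y1 + 4y2 + 20y3 + 54y4
  subject to:
    y1 + 2y3 + 4y4 >= 3
    y2 + y3 + 3y4 >= 6
    y1, y2, y3, y4 >= 0

Solving the primal: x* = (8, 4).
  primal value c^T x* = 48.
Solving the dual: y* = (0, 4.5, 1.5, 0).
  dual value b^T y* = 48.
Strong duality: c^T x* = b^T y*. Confirmed.

48


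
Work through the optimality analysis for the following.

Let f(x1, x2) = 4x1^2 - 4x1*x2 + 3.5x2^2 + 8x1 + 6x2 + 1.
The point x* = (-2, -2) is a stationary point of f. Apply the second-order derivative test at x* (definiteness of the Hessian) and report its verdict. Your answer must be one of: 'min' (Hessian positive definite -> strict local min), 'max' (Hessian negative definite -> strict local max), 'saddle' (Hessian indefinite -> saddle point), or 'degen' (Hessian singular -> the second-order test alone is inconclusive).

Compute the Hessian H = grad^2 f:
  H = [[8, -4], [-4, 7]]
Verify stationarity: grad f(x*) = H x* + g = (0, 0).
Eigenvalues of H: 3.4689, 11.5311.
Both eigenvalues > 0, so H is positive definite -> x* is a strict local min.

min


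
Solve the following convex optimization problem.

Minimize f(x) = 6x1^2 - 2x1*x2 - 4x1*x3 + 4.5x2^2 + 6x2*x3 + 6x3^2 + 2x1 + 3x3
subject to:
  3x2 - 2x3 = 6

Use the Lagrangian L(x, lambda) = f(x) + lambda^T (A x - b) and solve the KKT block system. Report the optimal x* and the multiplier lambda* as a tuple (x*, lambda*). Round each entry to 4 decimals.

Form the Lagrangian:
  L(x, lambda) = (1/2) x^T Q x + c^T x + lambda^T (A x - b)
Stationarity (grad_x L = 0): Q x + c + A^T lambda = 0.
Primal feasibility: A x = b.

This gives the KKT block system:
  [ Q   A^T ] [ x     ]   [-c ]
  [ A    0  ] [ lambda ] = [ b ]

Solving the linear system:
  x*      = (-0.3699, 1.1952, -1.2072)
  lambda* = (-1.4178)
  f(x*)   = 2.0728

x* = (-0.3699, 1.1952, -1.2072), lambda* = (-1.4178)


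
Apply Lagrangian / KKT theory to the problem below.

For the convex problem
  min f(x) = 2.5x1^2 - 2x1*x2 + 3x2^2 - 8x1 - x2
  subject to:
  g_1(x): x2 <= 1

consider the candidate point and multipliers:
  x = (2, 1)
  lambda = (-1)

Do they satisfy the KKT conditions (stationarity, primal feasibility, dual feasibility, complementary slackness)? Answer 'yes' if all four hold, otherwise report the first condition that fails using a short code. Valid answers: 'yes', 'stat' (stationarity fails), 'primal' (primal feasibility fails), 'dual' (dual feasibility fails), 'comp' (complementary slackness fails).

Gradient of f: grad f(x) = Q x + c = (0, 1)
Constraint values g_i(x) = a_i^T x - b_i:
  g_1((2, 1)) = 0
Stationarity residual: grad f(x) + sum_i lambda_i a_i = (0, 0)
  -> stationarity OK
Primal feasibility (all g_i <= 0): OK
Dual feasibility (all lambda_i >= 0): FAILS
Complementary slackness (lambda_i * g_i(x) = 0 for all i): OK

Verdict: the first failing condition is dual_feasibility -> dual.

dual


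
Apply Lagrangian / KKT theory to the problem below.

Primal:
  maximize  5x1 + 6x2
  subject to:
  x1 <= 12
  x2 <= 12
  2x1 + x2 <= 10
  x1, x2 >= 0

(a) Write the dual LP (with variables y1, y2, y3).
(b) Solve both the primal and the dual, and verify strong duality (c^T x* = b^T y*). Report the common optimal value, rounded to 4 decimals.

The standard primal-dual pair for 'max c^T x s.t. A x <= b, x >= 0' is:
  Dual:  min b^T y  s.t.  A^T y >= c,  y >= 0.

So the dual LP is:
  minimize  12y1 + 12y2 + 10y3
  subject to:
    y1 + 2y3 >= 5
    y2 + y3 >= 6
    y1, y2, y3 >= 0

Solving the primal: x* = (0, 10).
  primal value c^T x* = 60.
Solving the dual: y* = (0, 0, 6).
  dual value b^T y* = 60.
Strong duality: c^T x* = b^T y*. Confirmed.

60


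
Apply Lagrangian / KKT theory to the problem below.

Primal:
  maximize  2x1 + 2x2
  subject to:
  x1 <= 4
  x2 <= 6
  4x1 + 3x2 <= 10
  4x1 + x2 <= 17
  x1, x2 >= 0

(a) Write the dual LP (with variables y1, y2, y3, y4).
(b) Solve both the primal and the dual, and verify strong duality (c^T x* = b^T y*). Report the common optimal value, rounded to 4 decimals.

The standard primal-dual pair for 'max c^T x s.t. A x <= b, x >= 0' is:
  Dual:  min b^T y  s.t.  A^T y >= c,  y >= 0.

So the dual LP is:
  minimize  4y1 + 6y2 + 10y3 + 17y4
  subject to:
    y1 + 4y3 + 4y4 >= 2
    y2 + 3y3 + y4 >= 2
    y1, y2, y3, y4 >= 0

Solving the primal: x* = (0, 3.3333).
  primal value c^T x* = 6.6667.
Solving the dual: y* = (0, 0, 0.6667, 0).
  dual value b^T y* = 6.6667.
Strong duality: c^T x* = b^T y*. Confirmed.

6.6667


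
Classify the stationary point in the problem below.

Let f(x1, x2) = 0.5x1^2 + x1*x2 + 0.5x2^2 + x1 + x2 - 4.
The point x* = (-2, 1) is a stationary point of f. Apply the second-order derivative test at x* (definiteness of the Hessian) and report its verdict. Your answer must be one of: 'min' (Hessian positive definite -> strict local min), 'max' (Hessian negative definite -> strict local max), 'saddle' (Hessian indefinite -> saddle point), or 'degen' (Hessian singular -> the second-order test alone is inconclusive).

Compute the Hessian H = grad^2 f:
  H = [[1, 1], [1, 1]]
Verify stationarity: grad f(x*) = H x* + g = (0, 0).
Eigenvalues of H: 0, 2.
H has a zero eigenvalue (singular; positive semidefinite but not definite), so H is neither positive definite, negative definite, nor indefinite. The second-order test alone is inconclusive -> degen.
(Indeed, f is constant along the null direction of H through x*, so x* is not a strict local extremum.)

degen


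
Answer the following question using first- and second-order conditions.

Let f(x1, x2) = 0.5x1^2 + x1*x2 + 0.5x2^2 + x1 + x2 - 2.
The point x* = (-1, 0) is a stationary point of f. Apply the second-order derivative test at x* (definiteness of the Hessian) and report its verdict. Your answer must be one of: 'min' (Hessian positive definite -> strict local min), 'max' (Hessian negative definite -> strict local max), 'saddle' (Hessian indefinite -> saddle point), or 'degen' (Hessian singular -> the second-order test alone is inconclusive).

Compute the Hessian H = grad^2 f:
  H = [[1, 1], [1, 1]]
Verify stationarity: grad f(x*) = H x* + g = (0, 0).
Eigenvalues of H: 0, 2.
H has a zero eigenvalue (singular; positive semidefinite but not definite), so H is neither positive definite, negative definite, nor indefinite. The second-order test alone is inconclusive -> degen.
(Indeed, f is constant along the null direction of H through x*, so x* is not a strict local extremum.)

degen


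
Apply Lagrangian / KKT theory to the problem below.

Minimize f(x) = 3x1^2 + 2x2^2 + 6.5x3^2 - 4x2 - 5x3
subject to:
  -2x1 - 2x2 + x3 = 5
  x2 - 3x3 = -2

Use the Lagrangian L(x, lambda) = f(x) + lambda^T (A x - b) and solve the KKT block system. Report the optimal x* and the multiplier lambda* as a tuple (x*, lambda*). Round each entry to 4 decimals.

Form the Lagrangian:
  L(x, lambda) = (1/2) x^T Q x + c^T x + lambda^T (A x - b)
Stationarity (grad_x L = 0): Q x + c + A^T lambda = 0.
Primal feasibility: A x = b.

This gives the KKT block system:
  [ Q   A^T ] [ x     ]   [-c ]
  [ A    0  ] [ lambda ] = [ b ]

Solving the linear system:
  x*      = (-1.4682, -0.8382, 0.3873)
  lambda* = (-4.4046, -1.4566)
  f(x*)   = 10.263

x* = (-1.4682, -0.8382, 0.3873), lambda* = (-4.4046, -1.4566)


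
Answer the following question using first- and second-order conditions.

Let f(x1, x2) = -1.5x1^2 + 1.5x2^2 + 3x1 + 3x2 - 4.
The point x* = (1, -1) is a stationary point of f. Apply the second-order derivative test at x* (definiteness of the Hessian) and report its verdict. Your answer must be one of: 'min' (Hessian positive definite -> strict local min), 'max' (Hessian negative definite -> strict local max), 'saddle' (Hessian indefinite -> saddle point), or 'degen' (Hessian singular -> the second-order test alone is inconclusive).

Compute the Hessian H = grad^2 f:
  H = [[-3, 0], [0, 3]]
Verify stationarity: grad f(x*) = H x* + g = (0, 0).
Eigenvalues of H: -3, 3.
Eigenvalues have mixed signs, so H is indefinite -> x* is a saddle point.

saddle


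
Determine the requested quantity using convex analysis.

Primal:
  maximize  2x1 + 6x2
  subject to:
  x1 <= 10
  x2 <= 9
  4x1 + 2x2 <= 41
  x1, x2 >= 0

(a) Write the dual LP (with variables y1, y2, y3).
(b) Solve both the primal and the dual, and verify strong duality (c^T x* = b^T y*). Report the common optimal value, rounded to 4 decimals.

The standard primal-dual pair for 'max c^T x s.t. A x <= b, x >= 0' is:
  Dual:  min b^T y  s.t.  A^T y >= c,  y >= 0.

So the dual LP is:
  minimize  10y1 + 9y2 + 41y3
  subject to:
    y1 + 4y3 >= 2
    y2 + 2y3 >= 6
    y1, y2, y3 >= 0

Solving the primal: x* = (5.75, 9).
  primal value c^T x* = 65.5.
Solving the dual: y* = (0, 5, 0.5).
  dual value b^T y* = 65.5.
Strong duality: c^T x* = b^T y*. Confirmed.

65.5


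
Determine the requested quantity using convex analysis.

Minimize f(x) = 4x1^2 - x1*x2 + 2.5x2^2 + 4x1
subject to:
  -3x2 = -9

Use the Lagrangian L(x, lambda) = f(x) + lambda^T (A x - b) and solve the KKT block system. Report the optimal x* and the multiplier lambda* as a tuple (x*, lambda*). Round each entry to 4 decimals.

Form the Lagrangian:
  L(x, lambda) = (1/2) x^T Q x + c^T x + lambda^T (A x - b)
Stationarity (grad_x L = 0): Q x + c + A^T lambda = 0.
Primal feasibility: A x = b.

This gives the KKT block system:
  [ Q   A^T ] [ x     ]   [-c ]
  [ A    0  ] [ lambda ] = [ b ]

Solving the linear system:
  x*      = (-0.125, 3)
  lambda* = (5.0417)
  f(x*)   = 22.4375

x* = (-0.125, 3), lambda* = (5.0417)


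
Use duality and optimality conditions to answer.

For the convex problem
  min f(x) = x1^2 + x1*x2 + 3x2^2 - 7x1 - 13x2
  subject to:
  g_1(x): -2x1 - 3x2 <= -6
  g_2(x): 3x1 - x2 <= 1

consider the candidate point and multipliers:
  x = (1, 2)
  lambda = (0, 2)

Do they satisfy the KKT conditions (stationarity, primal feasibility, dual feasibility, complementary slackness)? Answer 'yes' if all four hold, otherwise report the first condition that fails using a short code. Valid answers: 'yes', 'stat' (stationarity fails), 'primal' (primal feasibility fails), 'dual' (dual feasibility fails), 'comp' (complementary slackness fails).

Gradient of f: grad f(x) = Q x + c = (-3, 0)
Constraint values g_i(x) = a_i^T x - b_i:
  g_1((1, 2)) = -2
  g_2((1, 2)) = 0
Stationarity residual: grad f(x) + sum_i lambda_i a_i = (3, -2)
  -> stationarity FAILS
Primal feasibility (all g_i <= 0): OK
Dual feasibility (all lambda_i >= 0): OK
Complementary slackness (lambda_i * g_i(x) = 0 for all i): OK

Verdict: the first failing condition is stationarity -> stat.

stat


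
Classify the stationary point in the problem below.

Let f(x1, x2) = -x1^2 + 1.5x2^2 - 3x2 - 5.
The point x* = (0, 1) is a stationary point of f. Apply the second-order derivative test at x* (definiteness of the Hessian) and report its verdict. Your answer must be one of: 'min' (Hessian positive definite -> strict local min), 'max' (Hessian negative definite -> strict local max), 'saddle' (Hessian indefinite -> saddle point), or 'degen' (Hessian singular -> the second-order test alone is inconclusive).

Compute the Hessian H = grad^2 f:
  H = [[-2, 0], [0, 3]]
Verify stationarity: grad f(x*) = H x* + g = (0, 0).
Eigenvalues of H: -2, 3.
Eigenvalues have mixed signs, so H is indefinite -> x* is a saddle point.

saddle


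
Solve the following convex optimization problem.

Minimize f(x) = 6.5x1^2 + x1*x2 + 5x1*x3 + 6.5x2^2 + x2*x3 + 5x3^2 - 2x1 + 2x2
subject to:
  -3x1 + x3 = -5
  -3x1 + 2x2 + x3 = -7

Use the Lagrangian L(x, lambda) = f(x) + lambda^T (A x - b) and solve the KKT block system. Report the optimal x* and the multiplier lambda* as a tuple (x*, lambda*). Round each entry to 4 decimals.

Form the Lagrangian:
  L(x, lambda) = (1/2) x^T Q x + c^T x + lambda^T (A x - b)
Stationarity (grad_x L = 0): Q x + c + A^T lambda = 0.
Primal feasibility: A x = b.

This gives the KKT block system:
  [ Q   A^T ] [ x     ]   [-c ]
  [ A    0  ] [ lambda ] = [ b ]

Solving the linear system:
  x*      = (1.3609, -1, -0.9173)
  lambda* = (-1.9098, 5.2782)
  f(x*)   = 11.3383

x* = (1.3609, -1, -0.9173), lambda* = (-1.9098, 5.2782)


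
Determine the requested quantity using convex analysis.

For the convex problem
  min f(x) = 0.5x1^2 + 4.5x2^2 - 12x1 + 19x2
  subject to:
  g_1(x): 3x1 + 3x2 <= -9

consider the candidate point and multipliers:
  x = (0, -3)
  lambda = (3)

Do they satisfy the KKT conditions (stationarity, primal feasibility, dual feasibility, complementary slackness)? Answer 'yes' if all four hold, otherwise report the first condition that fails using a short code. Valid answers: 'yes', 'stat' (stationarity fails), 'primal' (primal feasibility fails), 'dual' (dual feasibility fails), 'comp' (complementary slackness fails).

Gradient of f: grad f(x) = Q x + c = (-12, -8)
Constraint values g_i(x) = a_i^T x - b_i:
  g_1((0, -3)) = 0
Stationarity residual: grad f(x) + sum_i lambda_i a_i = (-3, 1)
  -> stationarity FAILS
Primal feasibility (all g_i <= 0): OK
Dual feasibility (all lambda_i >= 0): OK
Complementary slackness (lambda_i * g_i(x) = 0 for all i): OK

Verdict: the first failing condition is stationarity -> stat.

stat


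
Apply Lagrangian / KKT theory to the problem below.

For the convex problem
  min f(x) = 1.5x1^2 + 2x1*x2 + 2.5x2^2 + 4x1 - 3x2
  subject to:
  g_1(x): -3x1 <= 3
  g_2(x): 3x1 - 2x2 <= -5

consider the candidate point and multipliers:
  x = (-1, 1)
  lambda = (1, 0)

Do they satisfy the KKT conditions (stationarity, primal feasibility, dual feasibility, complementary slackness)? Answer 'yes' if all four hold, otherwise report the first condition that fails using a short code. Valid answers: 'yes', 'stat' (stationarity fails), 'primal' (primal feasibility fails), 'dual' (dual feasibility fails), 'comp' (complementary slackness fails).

Gradient of f: grad f(x) = Q x + c = (3, 0)
Constraint values g_i(x) = a_i^T x - b_i:
  g_1((-1, 1)) = 0
  g_2((-1, 1)) = 0
Stationarity residual: grad f(x) + sum_i lambda_i a_i = (0, 0)
  -> stationarity OK
Primal feasibility (all g_i <= 0): OK
Dual feasibility (all lambda_i >= 0): OK
Complementary slackness (lambda_i * g_i(x) = 0 for all i): OK

Verdict: yes, KKT holds.

yes


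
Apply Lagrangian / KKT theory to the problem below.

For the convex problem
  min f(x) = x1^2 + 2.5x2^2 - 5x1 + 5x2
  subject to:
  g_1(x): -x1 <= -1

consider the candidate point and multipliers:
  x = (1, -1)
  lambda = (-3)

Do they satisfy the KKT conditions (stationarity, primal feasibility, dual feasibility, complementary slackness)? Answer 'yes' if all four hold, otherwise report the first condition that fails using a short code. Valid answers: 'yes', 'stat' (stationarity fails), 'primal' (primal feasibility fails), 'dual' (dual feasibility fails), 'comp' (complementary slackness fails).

Gradient of f: grad f(x) = Q x + c = (-3, 0)
Constraint values g_i(x) = a_i^T x - b_i:
  g_1((1, -1)) = 0
Stationarity residual: grad f(x) + sum_i lambda_i a_i = (0, 0)
  -> stationarity OK
Primal feasibility (all g_i <= 0): OK
Dual feasibility (all lambda_i >= 0): FAILS
Complementary slackness (lambda_i * g_i(x) = 0 for all i): OK

Verdict: the first failing condition is dual_feasibility -> dual.

dual


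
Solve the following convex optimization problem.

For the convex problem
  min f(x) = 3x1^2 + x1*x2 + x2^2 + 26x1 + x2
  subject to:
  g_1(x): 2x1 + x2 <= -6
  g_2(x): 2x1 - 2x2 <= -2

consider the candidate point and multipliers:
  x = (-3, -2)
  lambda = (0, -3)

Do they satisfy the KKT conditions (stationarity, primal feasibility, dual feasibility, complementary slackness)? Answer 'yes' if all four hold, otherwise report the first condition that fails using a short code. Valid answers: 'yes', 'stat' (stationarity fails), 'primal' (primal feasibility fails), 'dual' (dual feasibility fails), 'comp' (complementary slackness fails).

Gradient of f: grad f(x) = Q x + c = (6, -6)
Constraint values g_i(x) = a_i^T x - b_i:
  g_1((-3, -2)) = -2
  g_2((-3, -2)) = 0
Stationarity residual: grad f(x) + sum_i lambda_i a_i = (0, 0)
  -> stationarity OK
Primal feasibility (all g_i <= 0): OK
Dual feasibility (all lambda_i >= 0): FAILS
Complementary slackness (lambda_i * g_i(x) = 0 for all i): OK

Verdict: the first failing condition is dual_feasibility -> dual.

dual


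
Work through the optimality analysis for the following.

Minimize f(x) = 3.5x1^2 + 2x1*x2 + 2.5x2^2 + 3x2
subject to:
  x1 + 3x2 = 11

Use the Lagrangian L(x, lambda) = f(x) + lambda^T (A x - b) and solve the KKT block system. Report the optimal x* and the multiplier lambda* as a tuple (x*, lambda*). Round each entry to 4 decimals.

Form the Lagrangian:
  L(x, lambda) = (1/2) x^T Q x + c^T x + lambda^T (A x - b)
Stationarity (grad_x L = 0): Q x + c + A^T lambda = 0.
Primal feasibility: A x = b.

This gives the KKT block system:
  [ Q   A^T ] [ x     ]   [-c ]
  [ A    0  ] [ lambda ] = [ b ]

Solving the linear system:
  x*      = (-0.0357, 3.6786)
  lambda* = (-7.1071)
  f(x*)   = 44.6071

x* = (-0.0357, 3.6786), lambda* = (-7.1071)


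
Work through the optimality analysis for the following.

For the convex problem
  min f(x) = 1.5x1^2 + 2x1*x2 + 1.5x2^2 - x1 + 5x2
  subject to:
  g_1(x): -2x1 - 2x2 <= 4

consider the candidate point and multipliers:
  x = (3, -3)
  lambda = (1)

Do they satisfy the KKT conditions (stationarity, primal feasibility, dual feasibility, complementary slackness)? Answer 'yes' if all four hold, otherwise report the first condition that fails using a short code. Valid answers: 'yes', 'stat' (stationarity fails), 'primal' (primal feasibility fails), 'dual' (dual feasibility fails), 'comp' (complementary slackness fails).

Gradient of f: grad f(x) = Q x + c = (2, 2)
Constraint values g_i(x) = a_i^T x - b_i:
  g_1((3, -3)) = -4
Stationarity residual: grad f(x) + sum_i lambda_i a_i = (0, 0)
  -> stationarity OK
Primal feasibility (all g_i <= 0): OK
Dual feasibility (all lambda_i >= 0): OK
Complementary slackness (lambda_i * g_i(x) = 0 for all i): FAILS

Verdict: the first failing condition is complementary_slackness -> comp.

comp


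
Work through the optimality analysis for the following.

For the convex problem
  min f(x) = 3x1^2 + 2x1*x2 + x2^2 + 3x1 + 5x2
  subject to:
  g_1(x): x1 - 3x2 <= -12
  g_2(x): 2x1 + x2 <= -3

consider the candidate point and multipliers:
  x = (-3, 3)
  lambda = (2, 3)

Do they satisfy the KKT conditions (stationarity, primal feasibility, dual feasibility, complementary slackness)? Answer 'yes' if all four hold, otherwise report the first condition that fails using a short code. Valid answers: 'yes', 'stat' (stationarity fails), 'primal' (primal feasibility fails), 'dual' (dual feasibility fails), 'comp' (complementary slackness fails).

Gradient of f: grad f(x) = Q x + c = (-9, 5)
Constraint values g_i(x) = a_i^T x - b_i:
  g_1((-3, 3)) = 0
  g_2((-3, 3)) = 0
Stationarity residual: grad f(x) + sum_i lambda_i a_i = (-1, 2)
  -> stationarity FAILS
Primal feasibility (all g_i <= 0): OK
Dual feasibility (all lambda_i >= 0): OK
Complementary slackness (lambda_i * g_i(x) = 0 for all i): OK

Verdict: the first failing condition is stationarity -> stat.

stat


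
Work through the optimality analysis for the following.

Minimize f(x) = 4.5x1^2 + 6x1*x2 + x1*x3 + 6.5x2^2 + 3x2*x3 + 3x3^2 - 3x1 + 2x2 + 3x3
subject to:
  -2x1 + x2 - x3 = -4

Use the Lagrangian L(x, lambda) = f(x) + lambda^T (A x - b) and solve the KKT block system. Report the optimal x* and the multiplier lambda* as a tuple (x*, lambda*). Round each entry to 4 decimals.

Form the Lagrangian:
  L(x, lambda) = (1/2) x^T Q x + c^T x + lambda^T (A x - b)
Stationarity (grad_x L = 0): Q x + c + A^T lambda = 0.
Primal feasibility: A x = b.

This gives the KKT block system:
  [ Q   A^T ] [ x     ]   [-c ]
  [ A    0  ] [ lambda ] = [ b ]

Solving the linear system:
  x*      = (1.447, -1.0033, 0.1026)
  lambda* = (2.053)
  f(x*)   = 1.0861

x* = (1.447, -1.0033, 0.1026), lambda* = (2.053)


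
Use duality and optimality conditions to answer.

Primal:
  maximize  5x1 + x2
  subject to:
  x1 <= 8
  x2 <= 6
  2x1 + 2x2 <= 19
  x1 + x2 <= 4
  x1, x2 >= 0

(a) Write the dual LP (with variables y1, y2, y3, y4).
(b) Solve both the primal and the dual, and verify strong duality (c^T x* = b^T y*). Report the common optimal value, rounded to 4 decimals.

The standard primal-dual pair for 'max c^T x s.t. A x <= b, x >= 0' is:
  Dual:  min b^T y  s.t.  A^T y >= c,  y >= 0.

So the dual LP is:
  minimize  8y1 + 6y2 + 19y3 + 4y4
  subject to:
    y1 + 2y3 + y4 >= 5
    y2 + 2y3 + y4 >= 1
    y1, y2, y3, y4 >= 0

Solving the primal: x* = (4, 0).
  primal value c^T x* = 20.
Solving the dual: y* = (0, 0, 0, 5).
  dual value b^T y* = 20.
Strong duality: c^T x* = b^T y*. Confirmed.

20


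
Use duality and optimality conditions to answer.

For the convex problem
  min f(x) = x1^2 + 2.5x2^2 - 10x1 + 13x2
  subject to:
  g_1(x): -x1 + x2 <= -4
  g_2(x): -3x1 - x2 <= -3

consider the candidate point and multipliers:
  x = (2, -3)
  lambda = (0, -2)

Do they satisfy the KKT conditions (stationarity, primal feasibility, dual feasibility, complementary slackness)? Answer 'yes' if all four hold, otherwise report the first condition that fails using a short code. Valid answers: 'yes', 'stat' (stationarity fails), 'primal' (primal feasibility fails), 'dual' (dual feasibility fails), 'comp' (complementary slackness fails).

Gradient of f: grad f(x) = Q x + c = (-6, -2)
Constraint values g_i(x) = a_i^T x - b_i:
  g_1((2, -3)) = -1
  g_2((2, -3)) = 0
Stationarity residual: grad f(x) + sum_i lambda_i a_i = (0, 0)
  -> stationarity OK
Primal feasibility (all g_i <= 0): OK
Dual feasibility (all lambda_i >= 0): FAILS
Complementary slackness (lambda_i * g_i(x) = 0 for all i): OK

Verdict: the first failing condition is dual_feasibility -> dual.

dual


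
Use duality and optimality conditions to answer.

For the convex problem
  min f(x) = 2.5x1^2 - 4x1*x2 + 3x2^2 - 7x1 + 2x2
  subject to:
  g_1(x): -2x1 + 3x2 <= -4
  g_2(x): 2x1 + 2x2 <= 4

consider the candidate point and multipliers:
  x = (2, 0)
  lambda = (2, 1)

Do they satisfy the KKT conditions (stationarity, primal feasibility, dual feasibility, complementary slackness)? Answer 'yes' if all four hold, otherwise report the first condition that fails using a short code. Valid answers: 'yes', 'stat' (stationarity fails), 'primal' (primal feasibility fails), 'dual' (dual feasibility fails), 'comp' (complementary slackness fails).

Gradient of f: grad f(x) = Q x + c = (3, -6)
Constraint values g_i(x) = a_i^T x - b_i:
  g_1((2, 0)) = 0
  g_2((2, 0)) = 0
Stationarity residual: grad f(x) + sum_i lambda_i a_i = (1, 2)
  -> stationarity FAILS
Primal feasibility (all g_i <= 0): OK
Dual feasibility (all lambda_i >= 0): OK
Complementary slackness (lambda_i * g_i(x) = 0 for all i): OK

Verdict: the first failing condition is stationarity -> stat.

stat


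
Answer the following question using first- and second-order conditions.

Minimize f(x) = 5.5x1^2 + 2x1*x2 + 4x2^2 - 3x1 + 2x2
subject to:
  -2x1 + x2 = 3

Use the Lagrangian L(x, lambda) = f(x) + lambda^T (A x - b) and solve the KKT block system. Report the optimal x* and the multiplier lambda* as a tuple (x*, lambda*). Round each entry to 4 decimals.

Form the Lagrangian:
  L(x, lambda) = (1/2) x^T Q x + c^T x + lambda^T (A x - b)
Stationarity (grad_x L = 0): Q x + c + A^T lambda = 0.
Primal feasibility: A x = b.

This gives the KKT block system:
  [ Q   A^T ] [ x     ]   [-c ]
  [ A    0  ] [ lambda ] = [ b ]

Solving the linear system:
  x*      = (-1.0784, 0.8431)
  lambda* = (-6.5882)
  f(x*)   = 12.3431

x* = (-1.0784, 0.8431), lambda* = (-6.5882)


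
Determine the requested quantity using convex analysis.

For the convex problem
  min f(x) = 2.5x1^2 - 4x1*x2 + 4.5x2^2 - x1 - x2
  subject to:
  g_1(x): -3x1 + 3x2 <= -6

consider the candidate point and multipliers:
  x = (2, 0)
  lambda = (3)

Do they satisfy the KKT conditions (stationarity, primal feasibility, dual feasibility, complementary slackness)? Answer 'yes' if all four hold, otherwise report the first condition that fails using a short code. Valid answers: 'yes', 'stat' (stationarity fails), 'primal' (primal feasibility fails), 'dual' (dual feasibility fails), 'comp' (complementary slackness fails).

Gradient of f: grad f(x) = Q x + c = (9, -9)
Constraint values g_i(x) = a_i^T x - b_i:
  g_1((2, 0)) = 0
Stationarity residual: grad f(x) + sum_i lambda_i a_i = (0, 0)
  -> stationarity OK
Primal feasibility (all g_i <= 0): OK
Dual feasibility (all lambda_i >= 0): OK
Complementary slackness (lambda_i * g_i(x) = 0 for all i): OK

Verdict: yes, KKT holds.

yes
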